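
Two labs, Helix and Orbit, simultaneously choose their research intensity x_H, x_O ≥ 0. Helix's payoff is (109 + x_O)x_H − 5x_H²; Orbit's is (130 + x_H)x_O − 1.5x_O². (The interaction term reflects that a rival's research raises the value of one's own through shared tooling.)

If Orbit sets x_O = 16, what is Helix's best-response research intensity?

12.5

Expanding Helix's payoff: 109x_H + x_Ox_H − 5x_H².
∂π/∂x_H = 109 + x_O − 10x_H = 0, so x_H = 10.9 + 0.1x_O.
At x_O = 16: x_H = 10.9 + 0.1·16 = 12.5.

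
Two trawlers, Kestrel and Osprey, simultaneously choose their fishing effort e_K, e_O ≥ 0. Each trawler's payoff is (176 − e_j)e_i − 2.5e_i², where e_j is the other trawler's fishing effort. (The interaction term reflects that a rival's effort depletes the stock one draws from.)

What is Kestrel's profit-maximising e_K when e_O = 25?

Kestrel's payoff is (176 − e_O)e_K − 2.5e_K².
∂π/∂e_K = 176 − e_O − 5e_K = 0, so e_K = 35.2 − 0.2e_O.
At e_O = 25: e_K = 35.2 − 0.2·25 = 30.2.

30.2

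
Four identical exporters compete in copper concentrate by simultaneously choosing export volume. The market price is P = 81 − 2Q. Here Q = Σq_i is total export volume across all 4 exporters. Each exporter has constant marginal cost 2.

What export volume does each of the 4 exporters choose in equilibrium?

A representative exporter's profit is π_i = q_i(81 − 2Q) − 2q_i, with Q = q_i + Σ_{j≠i} q_j.
First-order condition: 79 − 4q_i − 2Σ_{j≠i} q_j = 0.
Imposing symmetry (q_j = q for all j) turns Σ_{j≠i} q_j into 3q, so 79 = 10q and q = 7.9.

7.9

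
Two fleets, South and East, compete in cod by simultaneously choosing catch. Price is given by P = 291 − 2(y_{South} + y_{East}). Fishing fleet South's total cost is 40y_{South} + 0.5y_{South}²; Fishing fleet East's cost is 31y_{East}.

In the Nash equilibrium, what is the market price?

Fishing fleet South's profit: π = y_{South}(291 − 2(y_{South} + y_{East})) − 40y_{South} − 0.5y_{South}².
∂π/∂y_{South} = 251 − 5y_{South} − 2y_{East} = 0, so y_{South} = 50.2 − 0.4y_{East}.
For East: ∂π/∂y_{East} = 260 − 4y_{East} − 2y_{South} = 0 ⇒ y_{East} = 65 − 0.5y_{South}.
Plugging y_{East} into South's best response: y_{South} = 50.2 − 0.4(65 − 0.5y_{South}) ⇒ 0.8y_{South} = 24.2, so y_{South} = 30.25.
Then y_{East} = 65 − 0.5·30.25 = 49.875.
Equilibrium price: P = 291 − 2·80.125 = 130.75.

130.75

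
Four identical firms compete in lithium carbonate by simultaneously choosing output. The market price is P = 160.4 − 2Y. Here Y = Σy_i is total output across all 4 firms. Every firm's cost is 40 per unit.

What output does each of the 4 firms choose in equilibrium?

12.04

A representative firm's profit is π_i = y_i(160.4 − 2Y) − 40y_i, with Y = y_i + Σ_{j≠i} y_j.
First-order condition: 120.4 − 4y_i − 2Σ_{j≠i} y_j = 0.
With identical firms, set every y_j = y: then 120.4 − 4y − 6y = 0, i.e. y = 120.4/10 = 12.04.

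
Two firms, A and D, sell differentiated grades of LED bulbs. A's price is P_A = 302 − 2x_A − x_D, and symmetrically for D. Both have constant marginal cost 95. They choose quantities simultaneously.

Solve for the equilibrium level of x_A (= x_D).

41.4

Firm A's profit: π = x_A(302 − 2x_A − x_D) − 95x_A.
∂π/∂x_A = 207 − 4x_A − x_D = 0 ⇒ x_A = 51.75 − 0.25x_D.
Setting x_A = x_D in the reaction function: x_A = 51.75 − 0.25x_A, so x_A = 51.75 / 1.25 = 41.4.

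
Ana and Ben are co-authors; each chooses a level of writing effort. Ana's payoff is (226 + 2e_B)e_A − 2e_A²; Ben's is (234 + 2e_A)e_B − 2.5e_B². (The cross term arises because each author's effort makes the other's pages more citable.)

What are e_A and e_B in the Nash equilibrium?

99.875, 86.75

Expanding Ana's payoff: 226e_A + 2e_Be_A − 2e_A².
∂π/∂e_A = 226 + 2e_B − 4e_A = 0, so e_A = 56.5 + 0.5e_B.
Likewise for Ben: e_B = 46.8 + 0.4e_A.
Substituting the second reaction function into the first: e_A = 56.5 + 0.5(46.8 + 0.4e_A), which gives 0.8e_A = 79.9 ⇒ e_A = 99.875.
Then e_B = 46.8 + 0.4·99.875 = 86.75.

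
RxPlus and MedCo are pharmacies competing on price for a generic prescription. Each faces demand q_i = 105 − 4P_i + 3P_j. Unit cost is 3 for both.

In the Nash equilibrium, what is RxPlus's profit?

RxPlus's profit: π = (P_{RxPlus} − 3)(105 − 4P_{RxPlus} + 3P_{MedCo}).
∂π/∂P_{RxPlus} = 117 − 8P_{RxPlus} + 3P_{MedCo} = 0 ⇒ P_{RxPlus} = 14.625 + 0.375P_{MedCo}.
The game is symmetric, so in equilibrium P_{MedCo} = P_{RxPlus}: the reaction function gives 0.625P_{RxPlus} = 14.625, hence P_{RxPlus} = 23.4.
q_{RxPlus} = 105 − 4·23.4 + 3·23.4 = 81.6.
Profit = (23.4 − 3)·81.6 = 1664.64.

1664.64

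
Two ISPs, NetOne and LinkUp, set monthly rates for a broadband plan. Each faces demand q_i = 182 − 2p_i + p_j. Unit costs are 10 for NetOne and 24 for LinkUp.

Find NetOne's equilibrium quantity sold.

118.4

NetOne's profit: π = (p_{NetOne} − 10)(182 − 2p_{NetOne} + p_{LinkUp}).
∂π/∂p_{NetOne} = 202 − 4p_{NetOne} + p_{LinkUp} = 0 ⇒ p_{NetOne} = 50.5 + 0.25p_{LinkUp}.
Similarly p_{LinkUp} = 57.5 + 0.25p_{NetOne}.
Solving the two reaction functions simultaneously: (1 − (0.25)(0.25))p_{NetOne} = 50.5 + 0.25·57.5, so 0.9375p_{NetOne} = 64.875 and p_{NetOne} = 69.2.
Then p_{LinkUp} = 57.5 + 0.25·69.2 = 74.8.
q_{NetOne} = 182 − 2·69.2 + 74.8 = 118.4.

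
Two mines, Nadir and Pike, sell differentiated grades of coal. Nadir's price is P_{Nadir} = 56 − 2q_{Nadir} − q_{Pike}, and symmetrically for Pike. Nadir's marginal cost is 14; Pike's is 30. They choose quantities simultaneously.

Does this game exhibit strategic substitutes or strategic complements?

Mine Nadir's profit: π = q_{Nadir}(56 − 2q_{Nadir} − q_{Pike}) − 14q_{Nadir}.
∂π/∂q_{Nadir} = 42 − 4q_{Nadir} − q_{Pike} = 0 ⇒ q_{Nadir} = 10.5 − 0.25q_{Pike}.
The best-response slope dq_{Nadir}/dq_{Pike} = −0.25 < 0: the reaction function is downward-sloping, so the choices are strategic substitutes.

strategic substitutes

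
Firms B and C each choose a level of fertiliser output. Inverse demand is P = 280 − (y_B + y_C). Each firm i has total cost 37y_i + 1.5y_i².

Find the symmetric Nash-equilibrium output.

Firm B's profit: π = y_B(280 − (y_B + y_C)) − 37y_B − 1.5y_B².
∂π/∂y_B = 243 − 5y_B − y_C = 0, so y_B = 48.6 − 0.2y_C.
By symmetry y_C = y_B; substituting into the reaction function, 1.2y_B = 48.6 and y_B = 40.5.

40.5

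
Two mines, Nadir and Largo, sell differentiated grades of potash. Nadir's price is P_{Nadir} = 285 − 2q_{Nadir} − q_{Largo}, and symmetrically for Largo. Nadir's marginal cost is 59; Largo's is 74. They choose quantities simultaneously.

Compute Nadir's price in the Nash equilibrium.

151.4

Mine Nadir's profit: π = q_{Nadir}(285 − 2q_{Nadir} − q_{Largo}) − 59q_{Nadir}.
∂π/∂q_{Nadir} = 226 − 4q_{Nadir} − q_{Largo} = 0 ⇒ q_{Nadir} = 56.5 − 0.25q_{Largo}.
Similarly q_{Largo} = 52.75 − 0.25q_{Nadir}.
Substituting the second reaction function into the first: q_{Nadir} = 56.5 − 0.25(52.75 − 0.25q_{Nadir}), which gives 0.9375q_{Nadir} = 43.3125 ⇒ q_{Nadir} = 46.2.
Then q_{Largo} = 52.75 − 0.25·46.2 = 41.2.
P_{Nadir} = 285 − 2·46.2 − 41.2 = 151.4.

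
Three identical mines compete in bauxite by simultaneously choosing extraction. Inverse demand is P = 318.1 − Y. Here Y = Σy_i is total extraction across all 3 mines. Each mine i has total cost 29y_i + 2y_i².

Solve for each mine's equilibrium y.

A representative mine's profit is π_i = y_i(318.1 − Y) − 29y_i − 2y_i², with Y = y_i + Σ_{j≠i} y_j.
First-order condition: 289.1 − 6y_i − Σ_{j≠i} y_j = 0.
With identical mines, set every y_j = y: then 289.1 − 6y − 2y = 0, i.e. y = 289.1/8 = 36.1375.

36.1375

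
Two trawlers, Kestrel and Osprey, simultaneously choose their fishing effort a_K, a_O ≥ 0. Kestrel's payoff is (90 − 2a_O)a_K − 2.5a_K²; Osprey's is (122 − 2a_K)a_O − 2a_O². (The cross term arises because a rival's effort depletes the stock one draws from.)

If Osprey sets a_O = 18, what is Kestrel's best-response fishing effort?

Expanding Kestrel's payoff: 90a_K − 2a_Oa_K − 2.5a_K².
∂π/∂a_K = 90 − 2a_O − 5a_K = 0, so a_K = 18 − 0.4a_O.
At a_O = 18: a_K = 18 − 0.4·18 = 10.8.

10.8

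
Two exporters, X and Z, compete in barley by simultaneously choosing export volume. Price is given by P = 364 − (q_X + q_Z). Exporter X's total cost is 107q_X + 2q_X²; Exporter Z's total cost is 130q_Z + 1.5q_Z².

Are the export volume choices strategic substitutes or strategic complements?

strategic substitutes

Exporter X's profit: π = q_X(364 − (q_X + q_Z)) − 107q_X − 2q_X².
∂π/∂q_X = 257 − 6q_X − q_Z = 0, so q_X = 257/6 − (1/6)q_Z.
The best-response slope dq_X/dq_Z = −1/6 < 0: the reaction function is downward-sloping, so the choices are strategic substitutes.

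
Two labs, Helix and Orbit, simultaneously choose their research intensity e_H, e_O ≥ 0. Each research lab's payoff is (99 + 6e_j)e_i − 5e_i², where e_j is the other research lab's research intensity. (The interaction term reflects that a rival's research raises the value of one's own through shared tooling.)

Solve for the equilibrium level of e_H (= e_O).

24.75

Helix's payoff is (99 + 6e_O)e_H − 5e_H².
∂π/∂e_H = 99 + 6e_O − 10e_H = 0, so e_H = 9.9 + 0.6e_O.
The game is symmetric, so in equilibrium e_O = e_H: the reaction function gives 0.4e_H = 9.9, hence e_H = 24.75.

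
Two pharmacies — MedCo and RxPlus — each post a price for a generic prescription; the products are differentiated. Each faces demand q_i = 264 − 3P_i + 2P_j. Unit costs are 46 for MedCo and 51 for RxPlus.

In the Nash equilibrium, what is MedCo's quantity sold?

166.3125

MedCo's profit: π = (P_{MedCo} − 46)(264 − 3P_{MedCo} + 2P_{RxPlus}).
∂π/∂P_{MedCo} = 402 − 6P_{MedCo} + 2P_{RxPlus} = 0 ⇒ P_{MedCo} = 67 + (1/3)P_{RxPlus}.
Similarly P_{RxPlus} = 69.5 + (1/3)P_{MedCo}.
Solving the two reaction functions simultaneously: (1 − (1/3)(1/3))P_{MedCo} = 67 + (1/3)·69.5, so (8/9)P_{MedCo} = 541/6 and P_{MedCo} = 101.4375.
Then P_{RxPlus} = 69.5 + (1/3)·101.4375 = 103.3125.
q_{MedCo} = 264 − 3·101.4375 + 2·103.3125 = 166.3125.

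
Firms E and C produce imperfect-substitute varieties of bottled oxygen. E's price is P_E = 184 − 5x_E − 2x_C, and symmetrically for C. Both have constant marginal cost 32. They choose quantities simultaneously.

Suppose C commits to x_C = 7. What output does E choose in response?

13.8

Firm E's profit: π = x_E(184 − 5x_E − 2x_C) − 32x_E.
∂π/∂x_E = 152 − 10x_E − 2x_C = 0 ⇒ x_E = 15.2 − 0.2x_C.
At x_C = 7: x_E = 15.2 − 0.2·7 = 13.8.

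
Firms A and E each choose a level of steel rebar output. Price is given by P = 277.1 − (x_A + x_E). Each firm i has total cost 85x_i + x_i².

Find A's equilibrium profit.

Firm A's profit: π = x_A(277.1 − (x_A + x_E)) − 85x_A − x_A².
∂π/∂x_A = 192.1 − 4x_A − x_E = 0, so x_A = 48.025 − 0.25x_E.
By symmetry x_E = x_A; substituting into the reaction function, 1.25x_A = 48.025 and x_A = 38.42.
Price P = 277.1 − 76.84 = 200.26.
A's profit: (200.26 − 85)·38.42 − (38.42)² = 2952.1928.

2952.1928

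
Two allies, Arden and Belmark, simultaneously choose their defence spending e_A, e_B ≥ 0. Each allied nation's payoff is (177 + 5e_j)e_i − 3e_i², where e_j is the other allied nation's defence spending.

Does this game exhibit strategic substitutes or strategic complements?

strategic complements

Arden's payoff is (177 + 5e_B)e_A − 3e_A².
∂π/∂e_A = 177 + 5e_B − 6e_A = 0, so e_A = 29.5 + (5/6)e_B.
The best-response slope de_A/de_B = 5/6 > 0: the reaction function is upward-sloping, so the choices are strategic complements.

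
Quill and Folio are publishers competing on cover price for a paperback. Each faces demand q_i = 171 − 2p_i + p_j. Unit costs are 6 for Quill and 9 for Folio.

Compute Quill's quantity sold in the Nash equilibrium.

Quill's profit: π = (p_{Quill} − 6)(171 − 2p_{Quill} + p_{Folio}).
∂π/∂p_{Quill} = 183 − 4p_{Quill} + p_{Folio} = 0 ⇒ p_{Quill} = 45.75 + 0.25p_{Folio}.
Similarly p_{Folio} = 47.25 + 0.25p_{Quill}.
Solving the two reaction functions simultaneously: (1 − (0.25)(0.25))p_{Quill} = 45.75 + 0.25·47.25, so 0.9375p_{Quill} = 57.5625 and p_{Quill} = 61.4.
Then p_{Folio} = 47.25 + 0.25·61.4 = 62.6.
q_{Quill} = 171 − 2·61.4 + 62.6 = 110.8.

110.8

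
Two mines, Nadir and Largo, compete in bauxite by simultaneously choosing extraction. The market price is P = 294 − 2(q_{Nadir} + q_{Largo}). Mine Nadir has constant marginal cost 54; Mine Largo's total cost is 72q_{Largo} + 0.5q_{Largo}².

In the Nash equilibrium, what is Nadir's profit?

4465.125

Mine Nadir's profit: π = q_{Nadir}(294 − 2(q_{Nadir} + q_{Largo})) − 54q_{Nadir}.
∂π/∂q_{Nadir} = 240 − 4q_{Nadir} − 2q_{Largo} = 0, so q_{Nadir} = 60 − 0.5q_{Largo}.
For Largo: ∂π/∂q_{Largo} = 222 − 5q_{Largo} − 2q_{Nadir} = 0 ⇒ q_{Largo} = 44.4 − 0.4q_{Nadir}.
Plugging q_{Largo} into Nadir's best response: q_{Nadir} = 60 − 0.5(44.4 − 0.4q_{Nadir}) ⇒ 0.8q_{Nadir} = 37.8, so q_{Nadir} = 47.25.
Then q_{Largo} = 44.4 − 0.4·47.25 = 25.5.
Price P = 294 − 2·72.75 = 148.5.
Nadir's profit: (148.5 − 54)·47.25 = 4465.125.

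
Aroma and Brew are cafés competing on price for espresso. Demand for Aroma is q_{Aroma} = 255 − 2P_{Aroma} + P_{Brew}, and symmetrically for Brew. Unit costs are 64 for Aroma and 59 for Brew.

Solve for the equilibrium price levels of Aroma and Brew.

127, 125

Aroma's profit: π = (P_{Aroma} − 64)(255 − 2P_{Aroma} + P_{Brew}).
∂π/∂P_{Aroma} = 383 − 4P_{Aroma} + P_{Brew} = 0 ⇒ P_{Aroma} = 95.75 + 0.25P_{Brew}.
Similarly P_{Brew} = 93.25 + 0.25P_{Aroma}.
Solving the two reaction functions simultaneously: (1 − (0.25)(0.25))P_{Aroma} = 95.75 + 0.25·93.25, so 0.9375P_{Aroma} = 119.0625 and P_{Aroma} = 127.
Then P_{Brew} = 93.25 + 0.25·127 = 125.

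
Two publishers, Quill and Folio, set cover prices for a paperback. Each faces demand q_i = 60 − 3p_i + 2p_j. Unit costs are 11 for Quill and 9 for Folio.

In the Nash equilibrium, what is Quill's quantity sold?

35.625

Quill's profit: π = (p_{Quill} − 11)(60 − 3p_{Quill} + 2p_{Folio}).
∂π/∂p_{Quill} = 93 − 6p_{Quill} + 2p_{Folio} = 0 ⇒ p_{Quill} = 15.5 + (1/3)p_{Folio}.
Similarly p_{Folio} = 14.5 + (1/3)p_{Quill}.
Solving the two reaction functions simultaneously: (1 − (1/3)(1/3))p_{Quill} = 15.5 + (1/3)·14.5, so (8/9)p_{Quill} = 61/3 and p_{Quill} = 22.875.
Then p_{Folio} = 14.5 + (1/3)·22.875 = 22.125.
q_{Quill} = 60 − 3·22.875 + 2·22.125 = 35.625.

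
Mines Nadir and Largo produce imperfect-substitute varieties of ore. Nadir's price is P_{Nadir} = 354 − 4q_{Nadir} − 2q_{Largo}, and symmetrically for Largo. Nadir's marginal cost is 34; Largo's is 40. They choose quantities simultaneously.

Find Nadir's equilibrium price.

Mine Nadir's profit: π = q_{Nadir}(354 − 4q_{Nadir} − 2q_{Largo}) − 34q_{Nadir}.
∂π/∂q_{Nadir} = 320 − 8q_{Nadir} − 2q_{Largo} = 0 ⇒ q_{Nadir} = 40 − 0.25q_{Largo}.
Similarly q_{Largo} = 39.25 − 0.25q_{Nadir}.
Solving the two reaction functions simultaneously: (1 − (−0.25)(−0.25))q_{Nadir} = 40 − 0.25·39.25, so 0.9375q_{Nadir} = 30.1875 and q_{Nadir} = 32.2.
Then q_{Largo} = 39.25 − 0.25·32.2 = 31.2.
P_{Nadir} = 354 − 4·32.2 − 2·31.2 = 162.8.

162.8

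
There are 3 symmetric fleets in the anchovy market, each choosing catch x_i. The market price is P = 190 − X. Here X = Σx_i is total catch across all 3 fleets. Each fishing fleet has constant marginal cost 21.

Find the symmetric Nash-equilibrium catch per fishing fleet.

42.25

A representative fishing fleet's profit is π_i = x_i(190 − X) − 21x_i, with X = x_i + Σ_{j≠i} x_j.
First-order condition: 169 − 2x_i − Σ_{j≠i} x_j = 0.
With identical fishing fleets, set every x_j = x: then 169 − 2x − 2x = 0, i.e. x = 169/4 = 42.25.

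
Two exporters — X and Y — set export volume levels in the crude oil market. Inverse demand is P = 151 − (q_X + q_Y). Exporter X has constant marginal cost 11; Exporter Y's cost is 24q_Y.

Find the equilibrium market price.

Exporter X's profit: π = q_X(151 − (q_X + q_Y)) − 11q_X.
∂π/∂q_X = 140 − 2q_X − q_Y = 0, so q_X = 70 − 0.5q_Y.
By the same steps for Y: q_Y = 63.5 − 0.5q_X.
Plugging q_Y into X's best response: q_X = 70 − 0.5(63.5 − 0.5q_X) ⇒ 0.75q_X = 38.25, so q_X = 51.
Then q_Y = 63.5 − 0.5·51 = 38.
Equilibrium price: P = 151 − 89 = 62.

62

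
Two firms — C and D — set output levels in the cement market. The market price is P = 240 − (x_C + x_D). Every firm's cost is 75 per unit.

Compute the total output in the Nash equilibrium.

Firm C's profit: π = x_C(240 − (x_C + x_D)) − 75x_C.
∂π/∂x_C = 165 − 2x_C − x_D = 0, so x_C = 82.5 − 0.5x_D.
By symmetry x_D = x_C; substituting into the reaction function, 1.5x_C = 82.5 and x_C = 55.
Total output: 55 + 55 = 110.

110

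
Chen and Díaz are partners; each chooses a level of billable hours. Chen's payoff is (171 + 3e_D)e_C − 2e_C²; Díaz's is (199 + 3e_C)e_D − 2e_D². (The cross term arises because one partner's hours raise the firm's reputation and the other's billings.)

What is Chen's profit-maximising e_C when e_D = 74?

Expanding Chen's payoff: 171e_C + 3e_De_C − 2e_C².
∂π/∂e_C = 171 + 3e_D − 4e_C = 0, so e_C = 42.75 + 0.75e_D.
At e_D = 74: e_C = 42.75 + 0.75·74 = 98.25.

98.25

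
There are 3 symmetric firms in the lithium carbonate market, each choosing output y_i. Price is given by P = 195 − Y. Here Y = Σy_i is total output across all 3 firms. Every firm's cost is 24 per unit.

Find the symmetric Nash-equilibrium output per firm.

42.75

A representative firm's profit is π_i = y_i(195 − Y) − 24y_i, with Y = y_i + Σ_{j≠i} y_j.
First-order condition: 171 − 2y_i − Σ_{j≠i} y_j = 0.
With identical firms, set every y_j = y: then 171 − 2y − 2y = 0, i.e. y = 171/4 = 42.75.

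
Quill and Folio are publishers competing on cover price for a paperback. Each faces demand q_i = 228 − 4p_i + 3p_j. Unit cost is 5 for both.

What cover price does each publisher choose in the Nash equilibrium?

49.6

Quill's profit: π = (p_{Quill} − 5)(228 − 4p_{Quill} + 3p_{Folio}).
∂π/∂p_{Quill} = 248 − 8p_{Quill} + 3p_{Folio} = 0 ⇒ p_{Quill} = 31 + 0.375p_{Folio}.
The game is symmetric, so in equilibrium p_{Folio} = p_{Quill}: the reaction function gives 0.625p_{Quill} = 31, hence p_{Quill} = 49.6.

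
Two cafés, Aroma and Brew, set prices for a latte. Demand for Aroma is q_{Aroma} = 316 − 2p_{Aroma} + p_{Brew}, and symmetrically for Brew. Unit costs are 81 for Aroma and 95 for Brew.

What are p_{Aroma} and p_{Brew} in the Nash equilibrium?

161.2, 166.8

Aroma's profit: π = (p_{Aroma} − 81)(316 − 2p_{Aroma} + p_{Brew}).
∂π/∂p_{Aroma} = 478 − 4p_{Aroma} + p_{Brew} = 0 ⇒ p_{Aroma} = 119.5 + 0.25p_{Brew}.
Similarly p_{Brew} = 126.5 + 0.25p_{Aroma}.
Substituting the second reaction function into the first: p_{Aroma} = 119.5 + 0.25(126.5 + 0.25p_{Aroma}), which gives 0.9375p_{Aroma} = 151.125 ⇒ p_{Aroma} = 161.2.
Then p_{Brew} = 126.5 + 0.25·161.2 = 166.8.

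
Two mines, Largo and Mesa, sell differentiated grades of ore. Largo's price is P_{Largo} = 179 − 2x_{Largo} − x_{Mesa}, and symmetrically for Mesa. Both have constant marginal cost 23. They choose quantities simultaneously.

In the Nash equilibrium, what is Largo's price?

85.4

Mine Largo's profit: π = x_{Largo}(179 − 2x_{Largo} − x_{Mesa}) − 23x_{Largo}.
∂π/∂x_{Largo} = 156 − 4x_{Largo} − x_{Mesa} = 0 ⇒ x_{Largo} = 39 − 0.25x_{Mesa}.
The game is symmetric, so in equilibrium x_{Mesa} = x_{Largo}: the reaction function gives 1.25x_{Largo} = 39, hence x_{Largo} = 31.2.
P_{Largo} = 179 − 2·31.2 − 31.2 = 85.4.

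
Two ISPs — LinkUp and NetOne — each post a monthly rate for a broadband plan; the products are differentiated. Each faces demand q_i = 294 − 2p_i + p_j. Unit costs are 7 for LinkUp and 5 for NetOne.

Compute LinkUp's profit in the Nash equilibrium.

LinkUp's profit: π = (p_{LinkUp} − 7)(294 − 2p_{LinkUp} + p_{NetOne}).
∂π/∂p_{LinkUp} = 308 − 4p_{LinkUp} + p_{NetOne} = 0 ⇒ p_{LinkUp} = 77 + 0.25p_{NetOne}.
Similarly p_{NetOne} = 76 + 0.25p_{LinkUp}.
Plugging p_{NetOne} into LinkUp's best response: p_{LinkUp} = 77 + 0.25(76 + 0.25p_{LinkUp}) ⇒ 0.9375p_{LinkUp} = 96, so p_{LinkUp} = 102.4.
Then p_{NetOne} = 76 + 0.25·102.4 = 101.6.
q_{LinkUp} = 294 − 2·102.4 + 101.6 = 190.8.
Profit = (102.4 − 7)·190.8 = 18202.32.

18202.32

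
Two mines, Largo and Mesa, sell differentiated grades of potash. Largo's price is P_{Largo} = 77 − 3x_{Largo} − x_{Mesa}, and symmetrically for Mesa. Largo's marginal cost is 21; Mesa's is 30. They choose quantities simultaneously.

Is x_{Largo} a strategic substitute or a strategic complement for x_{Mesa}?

strategic substitutes

Mine Largo's profit: π = x_{Largo}(77 − 3x_{Largo} − x_{Mesa}) − 21x_{Largo}.
∂π/∂x_{Largo} = 56 − 6x_{Largo} − x_{Mesa} = 0 ⇒ x_{Largo} = 28/3 − (1/6)x_{Mesa}.
The best-response slope dx_{Largo}/dx_{Mesa} = −1/6 < 0: the reaction function is downward-sloping, so the choices are strategic substitutes.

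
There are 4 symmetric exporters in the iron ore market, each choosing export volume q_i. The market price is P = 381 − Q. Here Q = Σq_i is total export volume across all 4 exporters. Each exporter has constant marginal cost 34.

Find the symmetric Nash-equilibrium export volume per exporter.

A representative exporter's profit is π_i = q_i(381 − Q) − 34q_i, with Q = q_i + Σ_{j≠i} q_j.
First-order condition: 347 − 2q_i − Σ_{j≠i} q_j = 0.
With identical exporters, set every q_j = q: then 347 − 2q − 3q = 0, i.e. q = 347/5 = 69.4.

69.4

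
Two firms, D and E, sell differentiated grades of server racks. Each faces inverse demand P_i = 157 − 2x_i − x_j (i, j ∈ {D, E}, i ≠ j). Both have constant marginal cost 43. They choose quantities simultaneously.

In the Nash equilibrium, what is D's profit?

1039.68

Firm D's profit: π = x_D(157 − 2x_D − x_E) − 43x_D.
∂π/∂x_D = 114 − 4x_D − x_E = 0 ⇒ x_D = 28.5 − 0.25x_E.
Setting x_D = x_E in the reaction function: x_D = 28.5 − 0.25x_D, so x_D = 28.5 / 1.25 = 22.8.
P_D = 157 − 2·22.8 − 22.8 = 88.6.
Profit = (88.6 − 43)·22.8 = 1039.68.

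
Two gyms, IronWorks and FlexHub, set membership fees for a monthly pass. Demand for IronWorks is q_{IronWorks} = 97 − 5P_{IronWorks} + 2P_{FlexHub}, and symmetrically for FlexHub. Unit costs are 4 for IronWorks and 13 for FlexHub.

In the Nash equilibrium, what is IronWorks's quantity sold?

57.8125

IronWorks's profit: π = (P_{IronWorks} − 4)(97 − 5P_{IronWorks} + 2P_{FlexHub}).
∂π/∂P_{IronWorks} = 117 − 10P_{IronWorks} + 2P_{FlexHub} = 0 ⇒ P_{IronWorks} = 11.7 + 0.2P_{FlexHub}.
Similarly P_{FlexHub} = 16.2 + 0.2P_{IronWorks}.
Solving the two reaction functions simultaneously: (1 − (0.2)(0.2))P_{IronWorks} = 11.7 + 0.2·16.2, so 0.96P_{IronWorks} = 14.94 and P_{IronWorks} = 15.5625.
Then P_{FlexHub} = 16.2 + 0.2·15.5625 = 19.3125.
q_{IronWorks} = 97 − 5·15.5625 + 2·19.3125 = 57.8125.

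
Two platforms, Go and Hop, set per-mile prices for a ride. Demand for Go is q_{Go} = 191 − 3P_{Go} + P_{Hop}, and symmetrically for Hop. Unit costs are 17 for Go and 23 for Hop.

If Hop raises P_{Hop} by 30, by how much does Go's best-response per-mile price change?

5

Go's profit: π = (P_{Go} − 17)(191 − 3P_{Go} + P_{Hop}).
∂π/∂P_{Go} = 242 − 6P_{Go} + P_{Hop} = 0 ⇒ P_{Go} = 121/3 + (1/6)P_{Hop}.
The reaction-function slope is 1/6, so a 30-unit rise in P_{Hop} moves P_{Go} by 1/6 × 30 = 5. Go's best response rises — the actions are strategic complements.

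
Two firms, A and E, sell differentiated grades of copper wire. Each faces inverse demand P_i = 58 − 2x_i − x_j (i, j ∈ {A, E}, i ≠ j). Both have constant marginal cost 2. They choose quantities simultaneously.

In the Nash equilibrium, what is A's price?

Firm A's profit: π = x_A(58 − 2x_A − x_E) − 2x_A.
∂π/∂x_A = 56 − 4x_A − x_E = 0 ⇒ x_A = 14 − 0.25x_E.
The game is symmetric, so in equilibrium x_E = x_A: the reaction function gives 1.25x_A = 14, hence x_A = 11.2.
P_A = 58 − 2·11.2 − 11.2 = 24.4.

24.4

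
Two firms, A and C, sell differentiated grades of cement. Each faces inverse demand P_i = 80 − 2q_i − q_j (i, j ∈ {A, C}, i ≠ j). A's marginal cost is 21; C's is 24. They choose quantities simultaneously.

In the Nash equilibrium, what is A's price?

Firm A's profit: π = q_A(80 − 2q_A − q_C) − 21q_A.
∂π/∂q_A = 59 − 4q_A − q_C = 0 ⇒ q_A = 14.75 − 0.25q_C.
Similarly q_C = 14 − 0.25q_A.
Solving the two reaction functions simultaneously: (1 − (−0.25)(−0.25))q_A = 14.75 − 0.25·14, so 0.9375q_A = 11.25 and q_A = 12.
Then q_C = 14 − 0.25·12 = 11.
P_A = 80 − 2·12 − 11 = 45.

45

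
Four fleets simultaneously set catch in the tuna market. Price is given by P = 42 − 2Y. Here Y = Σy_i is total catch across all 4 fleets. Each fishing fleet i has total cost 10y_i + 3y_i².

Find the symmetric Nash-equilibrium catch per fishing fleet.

A representative fishing fleet's profit is π_i = y_i(42 − 2Y) − 10y_i − 3y_i², with Y = y_i + Σ_{j≠i} y_j.
First-order condition: 32 − 10y_i − 2Σ_{j≠i} y_j = 0.
With identical fishing fleets, set every y_j = y: then 32 − 10y − 6y = 0, i.e. y = 32/16 = 2.

2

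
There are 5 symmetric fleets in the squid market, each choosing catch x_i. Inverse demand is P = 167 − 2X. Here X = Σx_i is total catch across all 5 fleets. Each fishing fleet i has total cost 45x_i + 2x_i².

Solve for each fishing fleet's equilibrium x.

7.625

A representative fishing fleet's profit is π_i = x_i(167 − 2X) − 45x_i − 2x_i², with X = x_i + Σ_{j≠i} x_j.
First-order condition: 122 − 8x_i − 2Σ_{j≠i} x_j = 0.
With identical fishing fleets, set every x_j = x: then 122 − 8x − 8x = 0, i.e. x = 122/16 = 7.625.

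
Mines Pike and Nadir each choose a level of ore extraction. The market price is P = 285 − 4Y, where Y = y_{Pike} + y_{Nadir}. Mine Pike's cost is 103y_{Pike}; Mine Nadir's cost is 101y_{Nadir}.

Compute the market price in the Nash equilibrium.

163

Mine Pike's profit: π = y_{Pike}(285 − 4(y_{Pike} + y_{Nadir})) − 103y_{Pike}.
∂π/∂y_{Pike} = 182 − 8y_{Pike} − 4y_{Nadir} = 0, so y_{Pike} = 22.75 − 0.5y_{Nadir}.
By the same steps for Nadir: y_{Nadir} = 23 − 0.5y_{Pike}.
Plugging y_{Nadir} into Pike's best response: y_{Pike} = 22.75 − 0.5(23 − 0.5y_{Pike}) ⇒ 0.75y_{Pike} = 11.25, so y_{Pike} = 15.
Then y_{Nadir} = 23 − 0.5·15 = 15.5.
Equilibrium price: P = 285 − 4·30.5 = 163.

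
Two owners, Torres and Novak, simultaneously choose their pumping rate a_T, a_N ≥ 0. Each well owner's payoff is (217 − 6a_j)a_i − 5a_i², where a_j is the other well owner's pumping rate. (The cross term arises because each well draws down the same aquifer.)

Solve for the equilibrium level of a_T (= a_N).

Torres's payoff is (217 − 6a_N)a_T − 5a_T².
∂π/∂a_T = 217 − 6a_N − 10a_T = 0, so a_T = 21.7 − 0.6a_N.
Setting a_T = a_N in the reaction function: a_T = 21.7 − 0.6a_T, so a_T = 21.7 / 1.6 = 13.5625.

13.5625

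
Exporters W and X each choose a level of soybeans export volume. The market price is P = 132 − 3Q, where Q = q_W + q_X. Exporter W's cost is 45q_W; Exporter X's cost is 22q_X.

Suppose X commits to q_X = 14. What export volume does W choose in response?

Exporter W's profit: π = q_W(132 − 3(q_W + q_X)) − 45q_W.
∂π/∂q_W = 87 − 6q_W − 3q_X = 0, so q_W = 14.5 − 0.5q_X.
At q_X = 14: q_W = 14.5 − 0.5·14 = 7.5.

7.5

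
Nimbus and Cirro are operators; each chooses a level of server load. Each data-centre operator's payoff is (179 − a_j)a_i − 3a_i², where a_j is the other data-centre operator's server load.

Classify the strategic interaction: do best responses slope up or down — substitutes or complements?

strategic substitutes

Nimbus's payoff is (179 − a_C)a_N − 3a_N².
∂π/∂a_N = 179 − a_C − 6a_N = 0, so a_N = 179/6 − (1/6)a_C.
The best-response slope da_N/da_C = −1/6 < 0: the reaction function is downward-sloping, so the choices are strategic substitutes.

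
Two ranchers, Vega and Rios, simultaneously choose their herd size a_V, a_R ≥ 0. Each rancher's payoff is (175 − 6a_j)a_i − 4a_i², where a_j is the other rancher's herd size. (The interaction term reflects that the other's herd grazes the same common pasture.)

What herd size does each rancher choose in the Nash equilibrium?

12.5

Vega's payoff is (175 − 6a_R)a_V − 4a_V².
∂π/∂a_V = 175 − 6a_R − 8a_V = 0, so a_V = 21.875 − 0.75a_R.
The game is symmetric, so in equilibrium a_R = a_V: the reaction function gives 1.75a_V = 21.875, hence a_V = 12.5.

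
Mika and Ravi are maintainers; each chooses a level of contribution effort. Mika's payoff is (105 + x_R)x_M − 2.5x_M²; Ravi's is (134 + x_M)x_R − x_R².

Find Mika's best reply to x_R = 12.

Expanding Mika's payoff: 105x_M + x_Rx_M − 2.5x_M².
∂π/∂x_M = 105 + x_R − 5x_M = 0, so x_M = 21 + 0.2x_R.
At x_R = 12: x_M = 21 + 0.2·12 = 23.4.

23.4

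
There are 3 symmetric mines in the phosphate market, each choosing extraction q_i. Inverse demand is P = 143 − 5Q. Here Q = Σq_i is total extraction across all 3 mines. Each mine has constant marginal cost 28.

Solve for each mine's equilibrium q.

5.75

A representative mine's profit is π_i = q_i(143 − 5Q) − 28q_i, with Q = q_i + Σ_{j≠i} q_j.
First-order condition: 115 − 10q_i − 5Σ_{j≠i} q_j = 0.
With identical mines, set every q_j = q: then 115 − 10q − 10q = 0, i.e. q = 115/20 = 5.75.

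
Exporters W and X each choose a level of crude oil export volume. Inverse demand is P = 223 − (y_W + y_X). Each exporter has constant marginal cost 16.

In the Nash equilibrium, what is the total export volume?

138

Exporter W's profit: π = y_W(223 − (y_W + y_X)) − 16y_W.
∂π/∂y_W = 207 − 2y_W − y_X = 0, so y_W = 103.5 − 0.5y_X.
Setting y_W = y_X in the reaction function: y_W = 103.5 − 0.5y_W, so y_W = 103.5 / 1.5 = 69.
Total export volume: 69 + 69 = 138.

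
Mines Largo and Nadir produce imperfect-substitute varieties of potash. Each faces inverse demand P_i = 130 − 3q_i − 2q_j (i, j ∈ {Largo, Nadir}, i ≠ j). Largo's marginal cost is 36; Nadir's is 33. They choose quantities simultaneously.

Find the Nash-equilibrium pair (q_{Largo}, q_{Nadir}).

Mine Largo's profit: π = q_{Largo}(130 − 3q_{Largo} − 2q_{Nadir}) − 36q_{Largo}.
∂π/∂q_{Largo} = 94 − 6q_{Largo} − 2q_{Nadir} = 0 ⇒ q_{Largo} = 47/3 − (1/3)q_{Nadir}.
Similarly q_{Nadir} = 97/6 − (1/3)q_{Largo}.
Solving the two reaction functions simultaneously: (1 − (−1/3)(−1/3))q_{Largo} = 47/3 − (1/3)·(97/6), so (8/9)q_{Largo} = 185/18 and q_{Largo} = 11.5625.
Then q_{Nadir} = 97/6 − (1/3)·11.5625 = 12.3125.

11.5625, 12.3125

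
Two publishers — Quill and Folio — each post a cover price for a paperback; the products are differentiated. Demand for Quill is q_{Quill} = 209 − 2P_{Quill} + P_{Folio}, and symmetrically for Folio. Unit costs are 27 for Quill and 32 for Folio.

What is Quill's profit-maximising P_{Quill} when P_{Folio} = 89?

88

Quill's profit: π = (P_{Quill} − 27)(209 − 2P_{Quill} + P_{Folio}).
∂π/∂P_{Quill} = 263 − 4P_{Quill} + P_{Folio} = 0 ⇒ P_{Quill} = 65.75 + 0.25P_{Folio}.
At P_{Folio} = 89: P_{Quill} = 65.75 + 0.25·89 = 88.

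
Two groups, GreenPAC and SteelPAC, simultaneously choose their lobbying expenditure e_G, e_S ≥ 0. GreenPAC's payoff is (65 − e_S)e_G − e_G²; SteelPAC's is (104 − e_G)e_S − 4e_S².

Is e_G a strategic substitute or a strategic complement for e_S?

strategic substitutes

Expanding GreenPAC's payoff: 65e_G − e_Se_G − e_G².
∂π/∂e_G = 65 − e_S − 2e_G = 0, so e_G = 32.5 − 0.5e_S.
The best-response slope de_G/de_S = −0.5 < 0: the reaction function is downward-sloping, so the choices are strategic substitutes.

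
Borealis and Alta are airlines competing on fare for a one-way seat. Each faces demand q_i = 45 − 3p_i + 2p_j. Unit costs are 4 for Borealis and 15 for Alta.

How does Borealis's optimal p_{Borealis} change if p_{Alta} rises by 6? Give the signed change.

Borealis's profit: π = (p_{Borealis} − 4)(45 − 3p_{Borealis} + 2p_{Alta}).
∂π/∂p_{Borealis} = 57 − 6p_{Borealis} + 2p_{Alta} = 0 ⇒ p_{Borealis} = 9.5 + (1/3)p_{Alta}.
The reaction-function slope is 1/3, so a 6-unit rise in p_{Alta} moves p_{Borealis} by 1/3 × 6 = 2. Borealis's best response rises — the actions are strategic complements.

2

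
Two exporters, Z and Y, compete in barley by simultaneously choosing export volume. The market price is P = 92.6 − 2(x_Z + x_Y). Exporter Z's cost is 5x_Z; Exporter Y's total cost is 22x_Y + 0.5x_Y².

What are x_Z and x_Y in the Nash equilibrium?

18.55, 6.7

Exporter Z's profit: π = x_Z(92.6 − 2(x_Z + x_Y)) − 5x_Z.
∂π/∂x_Z = 87.6 − 4x_Z − 2x_Y = 0, so x_Z = 21.9 − 0.5x_Y.
For Y: ∂π/∂x_Y = 70.6 − 5x_Y − 2x_Z = 0 ⇒ x_Y = 14.12 − 0.4x_Z.
Substituting the second reaction function into the first: x_Z = 21.9 − 0.5(14.12 − 0.4x_Z), which gives 0.8x_Z = 14.84 ⇒ x_Z = 18.55.
Then x_Y = 14.12 − 0.4·18.55 = 6.7.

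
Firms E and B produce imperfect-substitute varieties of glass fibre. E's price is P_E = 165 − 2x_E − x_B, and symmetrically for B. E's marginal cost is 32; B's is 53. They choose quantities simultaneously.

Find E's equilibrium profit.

1568

Firm E's profit: π = x_E(165 − 2x_E − x_B) − 32x_E.
∂π/∂x_E = 133 − 4x_E − x_B = 0 ⇒ x_E = 33.25 − 0.25x_B.
Similarly x_B = 28 − 0.25x_E.
Plugging x_B into E's best response: x_E = 33.25 − 0.25(28 − 0.25x_E) ⇒ 0.9375x_E = 26.25, so x_E = 28.
Then x_B = 28 − 0.25·28 = 21.
P_E = 165 − 2·28 − 21 = 88.
Profit = (88 − 32)·28 = 1568.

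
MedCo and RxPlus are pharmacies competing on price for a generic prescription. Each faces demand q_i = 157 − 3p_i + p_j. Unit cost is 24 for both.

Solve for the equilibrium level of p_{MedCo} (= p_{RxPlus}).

45.8

MedCo's profit: π = (p_{MedCo} − 24)(157 − 3p_{MedCo} + p_{RxPlus}).
∂π/∂p_{MedCo} = 229 − 6p_{MedCo} + p_{RxPlus} = 0 ⇒ p_{MedCo} = 229/6 + (1/6)p_{RxPlus}.
Setting p_{MedCo} = p_{RxPlus} in the reaction function: p_{MedCo} = 229/6 + (1/6)p_{MedCo}, so p_{MedCo} = (229/6) / (5/6) = 45.8.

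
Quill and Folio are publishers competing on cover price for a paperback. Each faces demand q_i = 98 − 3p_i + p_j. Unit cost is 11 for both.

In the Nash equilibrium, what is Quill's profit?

Quill's profit: π = (p_{Quill} − 11)(98 − 3p_{Quill} + p_{Folio}).
∂π/∂p_{Quill} = 131 − 6p_{Quill} + p_{Folio} = 0 ⇒ p_{Quill} = 131/6 + (1/6)p_{Folio}.
Setting p_{Quill} = p_{Folio} in the reaction function: p_{Quill} = 131/6 + (1/6)p_{Quill}, so p_{Quill} = (131/6) / (5/6) = 26.2.
q_{Quill} = 98 − 3·26.2 + 26.2 = 45.6.
Profit = (26.2 − 11)·45.6 = 693.12.

693.12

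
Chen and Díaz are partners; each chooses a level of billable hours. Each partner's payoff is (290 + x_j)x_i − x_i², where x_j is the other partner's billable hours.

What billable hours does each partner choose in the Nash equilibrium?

Chen's payoff is (290 + x_D)x_C − x_C².
∂π/∂x_C = 290 + x_D − 2x_C = 0, so x_C = 145 + 0.5x_D.
By symmetry x_D = x_C; substituting into the reaction function, 0.5x_C = 145 and x_C = 290.

290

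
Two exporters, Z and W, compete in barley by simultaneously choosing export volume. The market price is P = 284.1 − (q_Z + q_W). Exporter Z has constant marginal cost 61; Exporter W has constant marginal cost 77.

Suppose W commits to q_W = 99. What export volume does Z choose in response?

62.05

Exporter Z's profit: π = q_Z(284.1 − (q_Z + q_W)) − 61q_Z.
∂π/∂q_Z = 223.1 − 2q_Z − q_W = 0, so q_Z = 111.55 − 0.5q_W.
At q_W = 99: q_Z = 111.55 − 0.5·99 = 62.05.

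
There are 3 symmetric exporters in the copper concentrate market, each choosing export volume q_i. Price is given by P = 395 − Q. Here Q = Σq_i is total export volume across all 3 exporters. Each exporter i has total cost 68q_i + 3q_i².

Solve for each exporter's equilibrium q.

A representative exporter's profit is π_i = q_i(395 − Q) − 68q_i − 3q_i², with Q = q_i + Σ_{j≠i} q_j.
First-order condition: 327 − 8q_i − Σ_{j≠i} q_j = 0.
With identical exporters, set every q_j = q: then 327 − 8q − 2q = 0, i.e. q = 327/10 = 32.7.

32.7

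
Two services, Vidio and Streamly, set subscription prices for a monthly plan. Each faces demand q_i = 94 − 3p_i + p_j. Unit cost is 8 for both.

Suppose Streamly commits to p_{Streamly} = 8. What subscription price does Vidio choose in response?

Vidio's profit: π = (p_{Vidio} − 8)(94 − 3p_{Vidio} + p_{Streamly}).
∂π/∂p_{Vidio} = 118 − 6p_{Vidio} + p_{Streamly} = 0 ⇒ p_{Vidio} = 59/3 + (1/6)p_{Streamly}.
At p_{Streamly} = 8: p_{Vidio} = 59/3 + (1/6)·8 = 21.

21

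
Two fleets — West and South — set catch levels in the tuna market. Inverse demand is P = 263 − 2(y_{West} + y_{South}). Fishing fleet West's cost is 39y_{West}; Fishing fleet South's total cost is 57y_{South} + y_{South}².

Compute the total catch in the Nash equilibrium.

65.4

Fishing fleet West's profit: π = y_{West}(263 − 2(y_{West} + y_{South})) − 39y_{West}.
∂π/∂y_{West} = 224 − 4y_{West} − 2y_{South} = 0, so y_{West} = 56 − 0.5y_{South}.
For South: ∂π/∂y_{South} = 206 − 6y_{South} − 2y_{West} = 0 ⇒ y_{South} = 103/3 − (1/3)y_{West}.
Plugging y_{South} into West's best response: y_{West} = 56 − 0.5(103/3 − (1/3)y_{West}) ⇒ (5/6)y_{West} = 233/6, so y_{West} = 46.6.
Then y_{South} = 103/3 − (1/3)·46.6 = 18.8.
Total catch: 46.6 + 18.8 = 65.4.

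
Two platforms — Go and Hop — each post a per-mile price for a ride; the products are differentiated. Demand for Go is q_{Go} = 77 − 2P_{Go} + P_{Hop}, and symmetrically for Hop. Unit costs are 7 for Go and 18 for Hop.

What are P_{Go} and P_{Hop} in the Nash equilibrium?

31.8, 36.2

Go's profit: π = (P_{Go} − 7)(77 − 2P_{Go} + P_{Hop}).
∂π/∂P_{Go} = 91 − 4P_{Go} + P_{Hop} = 0 ⇒ P_{Go} = 22.75 + 0.25P_{Hop}.
Similarly P_{Hop} = 28.25 + 0.25P_{Go}.
Substituting the second reaction function into the first: P_{Go} = 22.75 + 0.25(28.25 + 0.25P_{Go}), which gives 0.9375P_{Go} = 29.8125 ⇒ P_{Go} = 31.8.
Then P_{Hop} = 28.25 + 0.25·31.8 = 36.2.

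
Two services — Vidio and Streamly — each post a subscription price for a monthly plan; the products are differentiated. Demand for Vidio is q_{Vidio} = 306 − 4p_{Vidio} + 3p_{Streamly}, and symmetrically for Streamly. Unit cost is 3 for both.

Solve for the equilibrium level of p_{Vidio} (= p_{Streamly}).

Vidio's profit: π = (p_{Vidio} − 3)(306 − 4p_{Vidio} + 3p_{Streamly}).
∂π/∂p_{Vidio} = 318 − 8p_{Vidio} + 3p_{Streamly} = 0 ⇒ p_{Vidio} = 39.75 + 0.375p_{Streamly}.
By symmetry p_{Streamly} = p_{Vidio}; substituting into the reaction function, 0.625p_{Vidio} = 39.75 and p_{Vidio} = 63.6.

63.6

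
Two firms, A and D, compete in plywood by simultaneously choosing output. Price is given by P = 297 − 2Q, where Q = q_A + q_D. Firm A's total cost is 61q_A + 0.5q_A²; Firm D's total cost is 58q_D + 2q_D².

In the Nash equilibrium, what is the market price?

Firm A's profit: π = q_A(297 − 2(q_A + q_D)) − 61q_A − 0.5q_A².
∂π/∂q_A = 236 − 5q_A − 2q_D = 0, so q_A = 47.2 − 0.4q_D.
For D: ∂π/∂q_D = 239 − 8q_D − 2q_A = 0 ⇒ q_D = 29.875 − 0.25q_A.
Solving the two reaction functions simultaneously: (1 − (−0.4)(−0.25))q_A = 47.2 − 0.4·29.875, so 0.9q_A = 35.25 and q_A = 235/6.
Then q_D = 29.875 − 0.25·(235/6) = 241/12.
Equilibrium price: P = 297 − 2·59.25 = 178.5.

178.5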